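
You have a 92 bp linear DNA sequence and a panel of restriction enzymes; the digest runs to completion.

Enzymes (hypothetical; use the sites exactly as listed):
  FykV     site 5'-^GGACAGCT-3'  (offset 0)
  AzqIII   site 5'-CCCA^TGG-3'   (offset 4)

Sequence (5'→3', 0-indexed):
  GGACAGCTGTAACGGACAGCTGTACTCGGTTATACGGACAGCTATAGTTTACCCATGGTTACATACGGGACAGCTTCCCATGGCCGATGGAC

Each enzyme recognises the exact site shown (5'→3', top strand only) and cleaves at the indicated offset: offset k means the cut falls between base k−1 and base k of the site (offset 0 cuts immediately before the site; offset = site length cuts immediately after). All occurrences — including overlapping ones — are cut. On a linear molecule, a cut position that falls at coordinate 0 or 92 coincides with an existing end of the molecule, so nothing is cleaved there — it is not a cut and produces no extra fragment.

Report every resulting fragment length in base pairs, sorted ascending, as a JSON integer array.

[12,12,13,13,20,22]

Per-enzyme occurrences:
  FykV GGACAGCT/0: at [0, 13, 35, 67] ⇒ [13, 35, 67] (position 0 is a terminus of the linear molecule — no cut)
  AzqIII CCCATGG/4: at [51, 76] ⇒ [55, 80]

All cut coordinates (distinct, sorted): [13, 35, 55, 67, 80]

Fragment lengths:
  [0,13): 13 bp
  [13,35): 22 bp
  [35,55): 20 bp
  [55,67): 12 bp
  [67,80): 13 bp
  [80,92): 12 bp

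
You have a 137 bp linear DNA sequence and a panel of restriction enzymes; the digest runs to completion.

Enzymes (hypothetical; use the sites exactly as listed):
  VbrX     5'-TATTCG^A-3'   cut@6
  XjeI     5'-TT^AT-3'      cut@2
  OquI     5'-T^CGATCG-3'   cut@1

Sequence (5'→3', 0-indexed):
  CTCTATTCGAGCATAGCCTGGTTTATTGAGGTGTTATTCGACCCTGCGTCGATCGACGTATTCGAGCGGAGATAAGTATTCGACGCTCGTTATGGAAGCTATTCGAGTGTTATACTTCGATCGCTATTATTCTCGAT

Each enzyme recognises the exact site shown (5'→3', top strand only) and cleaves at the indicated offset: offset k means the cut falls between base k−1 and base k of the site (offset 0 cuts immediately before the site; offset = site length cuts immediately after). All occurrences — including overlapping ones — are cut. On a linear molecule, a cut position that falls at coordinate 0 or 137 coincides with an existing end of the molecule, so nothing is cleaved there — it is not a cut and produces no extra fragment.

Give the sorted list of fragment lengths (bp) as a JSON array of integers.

[5,6,6,9,9,9,9,11,11,14,15,15,18]

Scan for sites:
  VbrX TATTCGA/6: at [3, 34, 58, 76, 99] ⇒ [9, 40, 64, 82, 105]
  XjeI TTAT/2: at [22, 33, 89, 109, 126] ⇒ [24, 35, 91, 111, 128]
  OquI TCGATCG/1: at [48, 116] ⇒ [49, 117]

Pooled cuts: [9, 24, 35, 40, 49, 64, 82, 91, 105, 111, 117, 128]

Fragments:
  [0,9): 9 bp
  [9,24): 15 bp
  [24,35): 11 bp
  [35,40): 5 bp
  [40,49): 9 bp
  [49,64): 15 bp
  [64,82): 18 bp
  [82,91): 9 bp
  [91,105): 14 bp
  [105,111): 6 bp
  [111,117): 6 bp
  [117,128): 11 bp
  [128,137): 9 bp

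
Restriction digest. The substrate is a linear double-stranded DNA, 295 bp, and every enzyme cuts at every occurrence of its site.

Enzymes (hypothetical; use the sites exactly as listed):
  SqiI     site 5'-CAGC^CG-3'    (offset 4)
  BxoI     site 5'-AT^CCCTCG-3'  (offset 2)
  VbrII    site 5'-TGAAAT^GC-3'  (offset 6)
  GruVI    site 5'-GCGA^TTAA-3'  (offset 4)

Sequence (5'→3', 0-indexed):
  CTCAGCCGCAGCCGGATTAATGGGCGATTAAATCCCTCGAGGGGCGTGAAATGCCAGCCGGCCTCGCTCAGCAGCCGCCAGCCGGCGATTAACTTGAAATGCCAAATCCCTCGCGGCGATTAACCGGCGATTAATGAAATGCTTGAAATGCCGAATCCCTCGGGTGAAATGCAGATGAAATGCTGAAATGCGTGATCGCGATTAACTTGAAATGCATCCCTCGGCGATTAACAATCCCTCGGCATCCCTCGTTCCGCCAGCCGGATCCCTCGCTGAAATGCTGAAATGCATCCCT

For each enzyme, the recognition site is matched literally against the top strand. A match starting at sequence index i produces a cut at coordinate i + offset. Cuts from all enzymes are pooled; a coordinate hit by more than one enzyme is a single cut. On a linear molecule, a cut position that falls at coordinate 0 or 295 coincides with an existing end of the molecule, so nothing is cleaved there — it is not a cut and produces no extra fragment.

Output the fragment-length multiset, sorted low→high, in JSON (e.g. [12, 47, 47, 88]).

Per-enzyme occurrences:
  SqiI CAGCCG/4: at [2, 8, 54, 71, 78, 257] ⇒ [6, 12, 58, 75, 82, 261]
  BxoI ATCCCTCG/2: at [31, 105, 154, 215, 233, 243, 264] ⇒ [33, 107, 156, 217, 235, 245, 266]
  VbrII TGAAATGC/6: at [46, 94, 134, 143, 164, 175, 183, 207, 273, 281] ⇒ [52, 100, 140, 149, 170, 181, 189, 213, 279, 287]
  GruVI GCGATTAA/4: at [23, 84, 115, 126, 197, 223] ⇒ [27, 88, 119, 130, 201, 227]

All cut coordinates (distinct, sorted): [6, 12, 27, 33, 52, 58, 75, 82, 88, 100, 107, 119, 130, 140, 149, 156, 170, 181, 189, 201, 213, 217, 227, 235, 245, 261, 266, 279, 287]

Fragment lengths:
  [0,6): 6 bp
  [6,12): 6 bp
  [12,27): 15 bp
  [27,33): 6 bp
  [33,52): 19 bp
  [52,58): 6 bp
  [58,75): 17 bp
  [75,82): 7 bp
  [82,88): 6 bp
  [88,100): 12 bp
  [100,107): 7 bp
  [107,119): 12 bp
  [119,130): 11 bp
  [130,140): 10 bp
  [140,149): 9 bp
  [149,156): 7 bp
  [156,170): 14 bp
  [170,181): 11 bp
  [181,189): 8 bp
  [189,201): 12 bp
  [201,213): 12 bp
  [213,217): 4 bp
  [217,227): 10 bp
  [227,235): 8 bp
  [235,245): 10 bp
  [245,261): 16 bp
  [261,266): 5 bp
  [266,279): 13 bp
  [279,287): 8 bp
  [287,295): 8 bp

[4,5,6,6,6,6,6,7,7,7,8,8,8,8,9,10,10,10,11,11,12,12,12,12,13,14,15,16,17,19]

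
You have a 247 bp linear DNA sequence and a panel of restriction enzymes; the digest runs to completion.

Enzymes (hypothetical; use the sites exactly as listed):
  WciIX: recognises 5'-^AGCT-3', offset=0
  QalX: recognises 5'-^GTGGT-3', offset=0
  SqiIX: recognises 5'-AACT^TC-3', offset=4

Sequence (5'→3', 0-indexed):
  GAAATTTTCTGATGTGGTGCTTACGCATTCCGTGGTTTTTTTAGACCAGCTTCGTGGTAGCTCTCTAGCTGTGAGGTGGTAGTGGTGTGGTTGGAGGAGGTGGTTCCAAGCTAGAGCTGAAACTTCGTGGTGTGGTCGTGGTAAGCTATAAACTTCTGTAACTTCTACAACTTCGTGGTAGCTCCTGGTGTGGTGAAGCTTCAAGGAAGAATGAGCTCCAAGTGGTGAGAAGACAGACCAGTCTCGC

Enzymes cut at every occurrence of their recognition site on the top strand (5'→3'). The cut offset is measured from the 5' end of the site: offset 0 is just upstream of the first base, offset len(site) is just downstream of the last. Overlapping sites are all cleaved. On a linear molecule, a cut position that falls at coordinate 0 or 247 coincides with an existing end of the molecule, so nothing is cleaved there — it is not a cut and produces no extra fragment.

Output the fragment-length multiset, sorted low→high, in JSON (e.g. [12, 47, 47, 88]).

Scan for sites:
  WciIX AGCT/0: at [47, 58, 66, 108, 114, 143, 179, 196, 213] ⇒ [47, 58, 66, 108, 114, 143, 179, 196, 213]
  QalX GTGGT/0: at [13, 31, 53, 75, 81, 86, 99, 126, 131, 137, 174, 189, 221] ⇒ [13, 31, 53, 75, 81, 86, 99, 126, 131, 137, 174, 189, 221]
  SqiIX AACTTC/4: at [120, 150, 159, 168] ⇒ [124, 154, 163, 172]

Pooled cuts: [13, 31, 47, 53, 58, 66, 75, 81, 86, 99, 108, 114, 124, 126, 131, 137, 143, 154, 163, 172, 174, 179, 189, 196, 213, 221]

Fragment lengths:
  [0,13): 13 bp
  [13,31): 18 bp
  [31,47): 16 bp
  [47,53): 6 bp
  [53,58): 5 bp
  [58,66): 8 bp
  [66,75): 9 bp
  [75,81): 6 bp
  [81,86): 5 bp
  [86,99): 13 bp
  [99,108): 9 bp
  [108,114): 6 bp
  [114,124): 10 bp
  [124,126): 2 bp
  [126,131): 5 bp
  [131,137): 6 bp
  [137,143): 6 bp
  [143,154): 11 bp
  [154,163): 9 bp
  [163,172): 9 bp
  [172,174): 2 bp
  [174,179): 5 bp
  [179,189): 10 bp
  [189,196): 7 bp
  [196,213): 17 bp
  [213,221): 8 bp
  [221,247): 26 bp

[2,2,5,5,5,5,6,6,6,6,6,7,8,8,9,9,9,9,10,10,11,13,13,16,17,18,26]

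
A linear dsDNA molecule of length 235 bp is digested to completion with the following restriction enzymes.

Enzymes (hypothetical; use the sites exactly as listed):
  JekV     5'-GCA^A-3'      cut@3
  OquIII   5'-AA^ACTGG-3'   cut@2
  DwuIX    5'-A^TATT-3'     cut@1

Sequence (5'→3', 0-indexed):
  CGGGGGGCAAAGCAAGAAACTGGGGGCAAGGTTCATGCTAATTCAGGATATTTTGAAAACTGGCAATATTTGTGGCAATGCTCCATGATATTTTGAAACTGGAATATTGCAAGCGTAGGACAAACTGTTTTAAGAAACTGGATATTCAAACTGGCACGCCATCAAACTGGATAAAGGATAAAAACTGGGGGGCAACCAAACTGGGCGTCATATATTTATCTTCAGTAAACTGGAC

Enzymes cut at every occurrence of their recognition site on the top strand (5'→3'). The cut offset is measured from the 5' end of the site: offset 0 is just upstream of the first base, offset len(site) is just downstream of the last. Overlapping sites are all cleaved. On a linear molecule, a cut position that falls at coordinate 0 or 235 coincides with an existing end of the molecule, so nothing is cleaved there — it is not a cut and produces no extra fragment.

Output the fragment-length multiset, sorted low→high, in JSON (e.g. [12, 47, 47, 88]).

Per-enzyme occurrences:
  JekV (GCAA, off=3): starts [6, 11, 25, 62, 74, 108, 191] → cuts [9, 14, 28, 65, 77, 111, 194]
  OquIII (AAACTGG, off=2): starts [16, 56, 95, 134, 147, 163, 181, 197, 226] → cuts [18, 58, 97, 136, 149, 165, 183, 199, 228]
  DwuIX (ATATT, off=1): starts [47, 65, 87, 103, 141, 211] → cuts [48, 66, 88, 104, 142, 212]

All cut coordinates (distinct, sorted): [9, 14, 18, 28, 48, 58, 65, 66, 77, 88, 97, 104, 111, 136, 142, 149, 165, 183, 194, 199, 212, 228]

Fragments:
  [0,9): 9 bp
  [9,14): 5 bp
  [14,18): 4 bp
  [18,28): 10 bp
  [28,48): 20 bp
  [48,58): 10 bp
  [58,65): 7 bp
  [65,66): 1 bp
  [66,77): 11 bp
  [77,88): 11 bp
  [88,97): 9 bp
  [97,104): 7 bp
  [104,111): 7 bp
  [111,136): 25 bp
  [136,142): 6 bp
  [142,149): 7 bp
  [149,165): 16 bp
  [165,183): 18 bp
  [183,194): 11 bp
  [194,199): 5 bp
  [199,212): 13 bp
  [212,228): 16 bp
  [228,235): 7 bp

[1,4,5,5,6,7,7,7,7,7,9,9,10,10,11,11,11,13,16,16,18,20,25]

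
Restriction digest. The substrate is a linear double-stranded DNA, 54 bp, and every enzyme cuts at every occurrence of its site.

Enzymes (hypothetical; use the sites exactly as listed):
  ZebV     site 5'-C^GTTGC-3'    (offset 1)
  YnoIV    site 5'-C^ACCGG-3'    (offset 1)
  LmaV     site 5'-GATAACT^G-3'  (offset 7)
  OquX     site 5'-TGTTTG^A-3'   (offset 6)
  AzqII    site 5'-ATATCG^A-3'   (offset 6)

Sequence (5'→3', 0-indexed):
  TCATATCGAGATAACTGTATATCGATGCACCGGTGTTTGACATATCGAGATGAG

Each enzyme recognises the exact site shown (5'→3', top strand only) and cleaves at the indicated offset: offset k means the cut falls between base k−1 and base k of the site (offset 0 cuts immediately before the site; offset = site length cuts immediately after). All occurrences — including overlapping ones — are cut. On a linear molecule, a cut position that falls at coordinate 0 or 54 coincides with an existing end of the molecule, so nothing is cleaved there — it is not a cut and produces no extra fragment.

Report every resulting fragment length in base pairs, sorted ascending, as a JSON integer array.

[4,7,8,8,8,8,11]

Scan for sites:
  ZebV (CGTTGC, off=1): no sites
  YnoIV CACCGG/1: at [27] ⇒ [28]
  LmaV GATAACTG/7: at [9] ⇒ [16]
  OquX TGTTTGA/6: at [33] ⇒ [39]
  AzqII ATATCGA/6: at [2, 18, 41] ⇒ [8, 24, 47]

All cut coordinates (distinct, sorted): [8, 16, 24, 28, 39, 47]

Fragment lengths:
  [0,8): 8 bp
  [8,16): 8 bp
  [16,24): 8 bp
  [24,28): 4 bp
  [28,39): 11 bp
  [39,47): 8 bp
  [47,54): 7 bp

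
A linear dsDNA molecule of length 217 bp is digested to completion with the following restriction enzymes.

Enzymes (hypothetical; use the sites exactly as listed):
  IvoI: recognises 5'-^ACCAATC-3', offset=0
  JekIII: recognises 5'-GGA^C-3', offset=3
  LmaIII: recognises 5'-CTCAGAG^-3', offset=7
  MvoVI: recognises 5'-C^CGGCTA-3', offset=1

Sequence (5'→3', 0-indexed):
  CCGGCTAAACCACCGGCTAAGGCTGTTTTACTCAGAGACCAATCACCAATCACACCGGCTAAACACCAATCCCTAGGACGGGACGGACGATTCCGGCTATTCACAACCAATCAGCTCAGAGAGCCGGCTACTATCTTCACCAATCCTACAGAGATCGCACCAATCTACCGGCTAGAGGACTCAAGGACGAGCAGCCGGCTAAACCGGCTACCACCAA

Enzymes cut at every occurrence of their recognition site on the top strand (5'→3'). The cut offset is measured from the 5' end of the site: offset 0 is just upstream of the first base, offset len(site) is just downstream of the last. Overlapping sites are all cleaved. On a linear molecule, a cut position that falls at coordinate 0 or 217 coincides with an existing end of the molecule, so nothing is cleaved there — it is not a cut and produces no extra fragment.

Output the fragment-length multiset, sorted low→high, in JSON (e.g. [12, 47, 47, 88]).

[1,3,4,5,6,7,8,8,9,9,10,11,11,12,12,13,14,14,16,20,24]

Per-enzyme occurrences:
  IvoI ACCAATC/0: at [37, 44, 64, 105, 138, 158] ⇒ [37, 44, 64, 105, 138, 158]
  JekIII GGAC/3: at [75, 80, 84, 176, 184] ⇒ [78, 83, 87, 179, 187]
  LmaIII CTCAGAG/7: at [30, 114] ⇒ [37, 121]
  MvoVI CCGGCTA/1: at [0, 12, 54, 92, 123, 167, 194, 203] ⇒ [1, 13, 55, 93, 124, 168, 195, 204]

Pooled cuts: [1, 13, 37, 44, 55, 64, 78, 83, 87, 93, 105, 121, 124, 138, 158, 168, 179, 187, 195, 204]

Fragments:
  [0,1): 1 bp
  [1,13): 12 bp
  [13,37): 24 bp
  [37,44): 7 bp
  [44,55): 11 bp
  [55,64): 9 bp
  [64,78): 14 bp
  [78,83): 5 bp
  [83,87): 4 bp
  [87,93): 6 bp
  [93,105): 12 bp
  [105,121): 16 bp
  [121,124): 3 bp
  [124,138): 14 bp
  [138,158): 20 bp
  [158,168): 10 bp
  [168,179): 11 bp
  [179,187): 8 bp
  [187,195): 8 bp
  [195,204): 9 bp
  [204,217): 13 bp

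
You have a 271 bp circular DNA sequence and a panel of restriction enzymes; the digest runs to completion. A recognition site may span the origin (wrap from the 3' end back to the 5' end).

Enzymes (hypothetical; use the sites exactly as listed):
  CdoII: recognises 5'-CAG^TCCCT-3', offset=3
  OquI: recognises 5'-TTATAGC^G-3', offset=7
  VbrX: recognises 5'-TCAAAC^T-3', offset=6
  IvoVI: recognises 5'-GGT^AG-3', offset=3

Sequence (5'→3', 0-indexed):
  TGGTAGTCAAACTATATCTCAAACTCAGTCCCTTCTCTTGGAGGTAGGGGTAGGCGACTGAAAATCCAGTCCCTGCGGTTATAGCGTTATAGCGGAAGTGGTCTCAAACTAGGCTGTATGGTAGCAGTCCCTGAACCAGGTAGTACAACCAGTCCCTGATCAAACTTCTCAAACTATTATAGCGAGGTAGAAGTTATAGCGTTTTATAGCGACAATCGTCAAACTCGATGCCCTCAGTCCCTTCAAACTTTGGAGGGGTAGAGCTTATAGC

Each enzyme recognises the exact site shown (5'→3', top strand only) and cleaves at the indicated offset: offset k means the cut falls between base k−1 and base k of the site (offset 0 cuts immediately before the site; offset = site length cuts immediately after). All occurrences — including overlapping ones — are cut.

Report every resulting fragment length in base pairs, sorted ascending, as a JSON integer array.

[4,5,5,6,8,8,9,9,10,11,11,11,12,12,13,13,13,14,14,16,16,16,17,18]

Per-enzyme occurrences:
  CdoII (CAGTCCCT, off=3): starts [25, 66, 124, 149, 234] → cuts [28, 69, 127, 152, 237]
  OquI (TTATAGCG, off=7): starts [78, 86, 176, 193, 203] → cuts [85, 93, 183, 200, 210]
  VbrX (TCAAACT, off=6): starts [6, 18, 103, 159, 168, 218, 242] → cuts [12, 24, 109, 165, 174, 224, 248]
  IvoVI (GGTAG, off=3): starts [1, 42, 48, 119, 138, 185, 256] → cuts [4, 45, 51, 122, 141, 188, 259]

Pooled cuts: [4, 12, 24, 28, 45, 51, 69, 85, 93, 109, 122, 127, 141, 152, 165, 174, 183, 188, 200, 210, 224, 237, 248, 259]

Fragment lengths:
  4→12: 8 bp
  12→24: 12 bp
  24→28: 4 bp
  28→45: 17 bp
  45→51: 6 bp
  51→69: 18 bp
  69→85: 16 bp
  85→93: 8 bp
  93→109: 16 bp
  109→122: 13 bp
  122→127: 5 bp
  127→141: 14 bp
  141→152: 11 bp
  152→165: 13 bp
  165→174: 9 bp
  174→183: 9 bp
  183→188: 5 bp
  188→200: 12 bp
  200→210: 10 bp
  210→224: 14 bp
  224→237: 13 bp
  237→248: 11 bp
  248→259: 11 bp
  259→4 (wrap): 271-259+4 = 16 bp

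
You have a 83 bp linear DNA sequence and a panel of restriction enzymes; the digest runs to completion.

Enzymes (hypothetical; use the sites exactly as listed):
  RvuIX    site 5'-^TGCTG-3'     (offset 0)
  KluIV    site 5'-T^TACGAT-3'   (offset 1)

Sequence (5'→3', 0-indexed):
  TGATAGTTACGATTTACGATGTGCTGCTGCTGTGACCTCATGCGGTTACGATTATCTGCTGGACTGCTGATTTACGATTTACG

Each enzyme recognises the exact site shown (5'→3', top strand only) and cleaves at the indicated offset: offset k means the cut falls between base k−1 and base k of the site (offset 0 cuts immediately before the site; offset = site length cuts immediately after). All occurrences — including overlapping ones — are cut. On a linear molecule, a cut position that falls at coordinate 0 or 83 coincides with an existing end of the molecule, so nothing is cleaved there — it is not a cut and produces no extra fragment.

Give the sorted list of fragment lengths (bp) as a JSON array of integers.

[3,3,7,7,7,8,8,10,11,19]

Site scan:
  RvuIX TGCTG/0: at [21, 24, 27, 56, 64] ⇒ [21, 24, 27, 56, 64]
  KluIV TTACGAT/1: at [6, 13, 45, 71] ⇒ [7, 14, 46, 72]

All cut coordinates (distinct, sorted): [7, 14, 21, 24, 27, 46, 56, 64, 72]

Fragment lengths:
  [0,7): 7 bp
  [7,14): 7 bp
  [14,21): 7 bp
  [21,24): 3 bp
  [24,27): 3 bp
  [27,46): 19 bp
  [46,56): 10 bp
  [56,64): 8 bp
  [64,72): 8 bp
  [72,83): 11 bp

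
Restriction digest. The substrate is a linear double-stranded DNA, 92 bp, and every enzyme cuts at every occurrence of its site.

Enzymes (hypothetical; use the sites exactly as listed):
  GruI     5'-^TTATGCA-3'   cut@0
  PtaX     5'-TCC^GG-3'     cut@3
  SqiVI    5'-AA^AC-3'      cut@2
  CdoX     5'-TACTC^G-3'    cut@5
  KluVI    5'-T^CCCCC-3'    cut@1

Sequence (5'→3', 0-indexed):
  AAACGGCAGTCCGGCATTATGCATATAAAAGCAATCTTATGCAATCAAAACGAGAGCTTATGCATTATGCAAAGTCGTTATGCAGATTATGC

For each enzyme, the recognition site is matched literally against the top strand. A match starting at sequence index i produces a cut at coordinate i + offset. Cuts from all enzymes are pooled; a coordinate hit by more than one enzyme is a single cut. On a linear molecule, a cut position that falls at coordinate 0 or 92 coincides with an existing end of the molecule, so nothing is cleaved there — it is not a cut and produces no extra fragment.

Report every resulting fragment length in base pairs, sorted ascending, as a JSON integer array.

Per-enzyme occurrences:
  GruI (TTATGCA, off=0): starts [16, 36, 57, 64, 77] → cuts [16, 36, 57, 64, 77]
  PtaX (TCCGG, off=3): starts [9] → cuts [12]
  SqiVI (AAAC, off=2): starts [0, 47] → cuts [2, 49]
  CdoX (TACTCG, off=5): no sites
  KluVI (TCCCCC, off=1): no sites

Pooled cuts: [2, 12, 16, 36, 49, 57, 64, 77]

Fragment lengths:
  [0,2): 2 bp
  [2,12): 10 bp
  [12,16): 4 bp
  [16,36): 20 bp
  [36,49): 13 bp
  [49,57): 8 bp
  [57,64): 7 bp
  [64,77): 13 bp
  [77,92): 15 bp

[2,4,7,8,10,13,13,15,20]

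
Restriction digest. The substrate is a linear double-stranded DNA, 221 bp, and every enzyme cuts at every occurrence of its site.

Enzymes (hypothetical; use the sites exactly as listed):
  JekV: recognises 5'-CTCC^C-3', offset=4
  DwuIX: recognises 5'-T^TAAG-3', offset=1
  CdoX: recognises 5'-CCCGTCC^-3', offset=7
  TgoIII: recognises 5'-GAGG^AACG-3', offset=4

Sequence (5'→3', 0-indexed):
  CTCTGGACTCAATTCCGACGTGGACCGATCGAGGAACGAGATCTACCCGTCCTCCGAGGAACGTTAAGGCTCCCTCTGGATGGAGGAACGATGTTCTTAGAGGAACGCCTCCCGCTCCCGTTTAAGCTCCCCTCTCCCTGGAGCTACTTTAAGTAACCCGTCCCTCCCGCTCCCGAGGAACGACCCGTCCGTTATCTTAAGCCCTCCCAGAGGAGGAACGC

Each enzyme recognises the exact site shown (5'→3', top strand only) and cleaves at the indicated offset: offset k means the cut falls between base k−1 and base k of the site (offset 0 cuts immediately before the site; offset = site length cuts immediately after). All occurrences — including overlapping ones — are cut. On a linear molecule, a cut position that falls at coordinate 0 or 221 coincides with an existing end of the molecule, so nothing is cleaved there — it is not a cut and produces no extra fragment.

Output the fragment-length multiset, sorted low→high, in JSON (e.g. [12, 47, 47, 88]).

Scan for sites:
  JekV CTCCC/4: at [69, 108, 114, 126, 133, 163, 169, 203] ⇒ [73, 112, 118, 130, 137, 167, 173, 207]
  DwuIX TTAAG/1: at [63, 121, 148, 196] ⇒ [64, 122, 149, 197]
  CdoX CCCGTCC/7: at [45, 156, 183] ⇒ [52, 163, 190]
  TgoIII GAGGAACG/4: at [30, 55, 82, 99, 174, 212] ⇒ [34, 59, 86, 103, 178, 216]

All cut coordinates (distinct, sorted): [34, 52, 59, 64, 73, 86, 103, 112, 118, 122, 130, 137, 149, 163, 167, 173, 178, 190, 197, 207, 216]

Fragment lengths:
  [0,34): 34 bp
  [34,52): 18 bp
  [52,59): 7 bp
  [59,64): 5 bp
  [64,73): 9 bp
  [73,86): 13 bp
  [86,103): 17 bp
  [103,112): 9 bp
  [112,118): 6 bp
  [118,122): 4 bp
  [122,130): 8 bp
  [130,137): 7 bp
  [137,149): 12 bp
  [149,163): 14 bp
  [163,167): 4 bp
  [167,173): 6 bp
  [173,178): 5 bp
  [178,190): 12 bp
  [190,197): 7 bp
  [197,207): 10 bp
  [207,216): 9 bp
  [216,221): 5 bp

[4,4,5,5,5,6,6,7,7,7,8,9,9,9,10,12,12,13,14,17,18,34]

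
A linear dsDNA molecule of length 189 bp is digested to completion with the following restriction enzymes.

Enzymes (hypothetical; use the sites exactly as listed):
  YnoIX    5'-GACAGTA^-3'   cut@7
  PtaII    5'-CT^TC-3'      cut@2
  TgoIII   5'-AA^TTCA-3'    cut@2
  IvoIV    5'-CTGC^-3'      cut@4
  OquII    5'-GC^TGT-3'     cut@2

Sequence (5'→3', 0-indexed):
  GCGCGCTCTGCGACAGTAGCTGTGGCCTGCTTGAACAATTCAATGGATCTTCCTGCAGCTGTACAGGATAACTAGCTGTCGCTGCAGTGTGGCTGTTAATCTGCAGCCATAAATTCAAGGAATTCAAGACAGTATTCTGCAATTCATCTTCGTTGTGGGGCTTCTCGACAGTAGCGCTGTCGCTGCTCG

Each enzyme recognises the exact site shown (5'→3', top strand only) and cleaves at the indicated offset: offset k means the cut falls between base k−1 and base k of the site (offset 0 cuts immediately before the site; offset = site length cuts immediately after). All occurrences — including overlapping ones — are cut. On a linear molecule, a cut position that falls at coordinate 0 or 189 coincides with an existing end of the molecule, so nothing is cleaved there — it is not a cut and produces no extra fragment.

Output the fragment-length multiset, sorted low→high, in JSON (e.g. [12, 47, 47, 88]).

Site scan:
  YnoIX GACAGTA/7: at [11, 127, 166] ⇒ [18, 134, 173]
  PtaII CTTC/2: at [48, 147, 160] ⇒ [50, 149, 162]
  TgoIII AATTCA/2: at [36, 111, 120, 140] ⇒ [38, 113, 122, 142]
  IvoIV CTGC/4: at [7, 26, 52, 81, 100, 136, 182] ⇒ [11, 30, 56, 85, 104, 140, 186]
  OquII GCTGT/2: at [18, 57, 74, 91, 175] ⇒ [20, 59, 76, 93, 177]

Pooled cuts: [11, 18, 20, 30, 38, 50, 56, 59, 76, 85, 93, 104, 113, 122, 134, 140, 142, 149, 162, 173, 177, 186]

Fragments:
  [0,11): 11 bp
  [11,18): 7 bp
  [18,20): 2 bp
  [20,30): 10 bp
  [30,38): 8 bp
  [38,50): 12 bp
  [50,56): 6 bp
  [56,59): 3 bp
  [59,76): 17 bp
  [76,85): 9 bp
  [85,93): 8 bp
  [93,104): 11 bp
  [104,113): 9 bp
  [113,122): 9 bp
  [122,134): 12 bp
  [134,140): 6 bp
  [140,142): 2 bp
  [142,149): 7 bp
  [149,162): 13 bp
  [162,173): 11 bp
  [173,177): 4 bp
  [177,186): 9 bp
  [186,189): 3 bp

[2,2,3,3,4,6,6,7,7,8,8,9,9,9,9,10,11,11,11,12,12,13,17]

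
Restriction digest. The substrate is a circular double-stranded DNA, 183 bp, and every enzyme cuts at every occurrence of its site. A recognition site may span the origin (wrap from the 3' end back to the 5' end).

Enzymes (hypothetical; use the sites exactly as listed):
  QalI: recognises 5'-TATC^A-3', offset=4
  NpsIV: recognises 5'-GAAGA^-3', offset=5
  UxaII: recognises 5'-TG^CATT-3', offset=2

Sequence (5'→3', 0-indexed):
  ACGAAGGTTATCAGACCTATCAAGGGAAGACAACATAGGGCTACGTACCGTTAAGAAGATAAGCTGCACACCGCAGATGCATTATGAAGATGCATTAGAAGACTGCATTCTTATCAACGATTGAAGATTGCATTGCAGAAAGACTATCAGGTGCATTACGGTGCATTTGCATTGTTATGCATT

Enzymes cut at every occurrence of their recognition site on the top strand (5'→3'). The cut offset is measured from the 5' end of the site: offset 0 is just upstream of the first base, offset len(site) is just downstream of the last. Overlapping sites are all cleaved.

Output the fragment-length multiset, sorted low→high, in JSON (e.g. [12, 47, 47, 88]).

[2,3,3,5,6,9,9,10,10,10,10,11,12,16,18,20,29]

Scan for sites:
  QalI (TATCA, off=4): starts [8, 17, 111, 144] → cuts [12, 21, 115, 148]
  NpsIV (GAAGA, off=5): starts [25, 54, 85, 97, 122] → cuts [30, 59, 90, 102, 127]
  UxaII (TGCATT, off=2): starts [77, 90, 103, 128, 151, 161, 167, 177] → cuts [79, 92, 105, 130, 153, 163, 169, 179]

Pooled cuts: [12, 21, 30, 59, 79, 90, 92, 102, 105, 115, 127, 130, 148, 153, 163, 169, 179]

Fragment lengths:
  12→21: 9 bp
  21→30: 9 bp
  30→59: 29 bp
  59→79: 20 bp
  79→90: 11 bp
  90→92: 2 bp
  92→102: 10 bp
  102→105: 3 bp
  105→115: 10 bp
  115→127: 12 bp
  127→130: 3 bp
  130→148: 18 bp
  148→153: 5 bp
  153→163: 10 bp
  163→169: 6 bp
  169→179: 10 bp
  179→12 (wrap): 183-179+12 = 16 bp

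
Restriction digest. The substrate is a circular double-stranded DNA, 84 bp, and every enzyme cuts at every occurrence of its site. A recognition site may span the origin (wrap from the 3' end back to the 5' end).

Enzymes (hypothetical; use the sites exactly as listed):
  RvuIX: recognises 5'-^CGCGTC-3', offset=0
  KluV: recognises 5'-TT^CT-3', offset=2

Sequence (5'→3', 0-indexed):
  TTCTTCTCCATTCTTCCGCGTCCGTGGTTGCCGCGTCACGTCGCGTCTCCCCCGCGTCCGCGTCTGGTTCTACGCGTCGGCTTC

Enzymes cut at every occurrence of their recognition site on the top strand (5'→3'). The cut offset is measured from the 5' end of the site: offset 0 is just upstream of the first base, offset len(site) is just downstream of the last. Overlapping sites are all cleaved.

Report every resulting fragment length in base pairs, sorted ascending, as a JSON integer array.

[3,3,3,4,6,7,10,11,11,11,15]

Per-enzyme occurrences:
  RvuIX (CGCGTC, off=0): starts [16, 31, 41, 52, 58, 72] → cuts [16, 31, 41, 52, 58, 72]
  KluV (TTCT, off=2): starts [0, 3, 10, 67, 81] → cuts [2, 5, 12, 69, 83]

Pooled cuts: [2, 5, 12, 16, 31, 41, 52, 58, 69, 72, 83]

Fragment lengths:
  2→5: 3 bp
  5→12: 7 bp
  12→16: 4 bp
  16→31: 15 bp
  31→41: 10 bp
  41→52: 11 bp
  52→58: 6 bp
  58→69: 11 bp
  69→72: 3 bp
  72→83: 11 bp
  83→2 (wrap): 84-83+2 = 3 bp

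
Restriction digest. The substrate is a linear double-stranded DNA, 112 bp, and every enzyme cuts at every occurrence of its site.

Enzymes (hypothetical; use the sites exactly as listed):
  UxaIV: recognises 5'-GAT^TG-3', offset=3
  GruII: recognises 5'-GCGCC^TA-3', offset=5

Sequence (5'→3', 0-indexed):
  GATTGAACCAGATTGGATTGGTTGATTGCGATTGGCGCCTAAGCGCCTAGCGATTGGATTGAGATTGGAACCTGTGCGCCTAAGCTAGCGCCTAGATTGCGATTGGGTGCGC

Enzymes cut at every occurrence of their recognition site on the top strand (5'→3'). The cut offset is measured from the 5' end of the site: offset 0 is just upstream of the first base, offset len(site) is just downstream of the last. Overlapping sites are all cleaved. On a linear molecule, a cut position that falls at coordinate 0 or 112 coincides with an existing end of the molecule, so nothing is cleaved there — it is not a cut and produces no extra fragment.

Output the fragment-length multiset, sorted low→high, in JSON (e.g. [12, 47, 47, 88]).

[3,5,5,5,6,6,6,7,7,8,8,9,10,12,15]

Site scan:
  UxaIV GATTG/3: at [0, 10, 15, 23, 29, 51, 56, 62, 94, 100] ⇒ [3, 13, 18, 26, 32, 54, 59, 65, 97, 103]
  GruII GCGCCTA/5: at [34, 42, 75, 87] ⇒ [39, 47, 80, 92]

All cut coordinates (distinct, sorted): [3, 13, 18, 26, 32, 39, 47, 54, 59, 65, 80, 92, 97, 103]

Fragments:
  [0,3): 3 bp
  [3,13): 10 bp
  [13,18): 5 bp
  [18,26): 8 bp
  [26,32): 6 bp
  [32,39): 7 bp
  [39,47): 8 bp
  [47,54): 7 bp
  [54,59): 5 bp
  [59,65): 6 bp
  [65,80): 15 bp
  [80,92): 12 bp
  [92,97): 5 bp
  [97,103): 6 bp
  [103,112): 9 bp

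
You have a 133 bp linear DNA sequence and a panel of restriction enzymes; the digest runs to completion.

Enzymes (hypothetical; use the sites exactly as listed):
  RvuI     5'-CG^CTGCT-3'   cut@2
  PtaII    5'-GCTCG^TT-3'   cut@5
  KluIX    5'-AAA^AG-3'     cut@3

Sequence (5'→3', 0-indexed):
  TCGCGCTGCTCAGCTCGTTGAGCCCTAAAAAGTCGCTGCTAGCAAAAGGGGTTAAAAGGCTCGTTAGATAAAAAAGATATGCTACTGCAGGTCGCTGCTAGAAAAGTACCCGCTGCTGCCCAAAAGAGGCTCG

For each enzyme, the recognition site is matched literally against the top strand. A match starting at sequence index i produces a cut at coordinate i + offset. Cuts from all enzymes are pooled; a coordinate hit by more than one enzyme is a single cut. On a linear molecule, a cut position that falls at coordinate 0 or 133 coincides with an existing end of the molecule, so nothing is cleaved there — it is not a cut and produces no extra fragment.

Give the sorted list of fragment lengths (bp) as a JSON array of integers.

[5,5,7,8,9,10,10,11,11,12,12,13,20]

Site scan:
  RvuI (CGCTGCT, off=2): starts [3, 33, 92, 110] → cuts [5, 35, 94, 112]
  PtaII (GCTCGTT, off=5): starts [12, 58] → cuts [17, 63]
  KluIX (AAAAG, off=3): starts [27, 43, 53, 71, 101, 121] → cuts [30, 46, 56, 74, 104, 124]

Pooled cuts: [5, 17, 30, 35, 46, 56, 63, 74, 94, 104, 112, 124]

Fragments:
  [0,5): 5 bp
  [5,17): 12 bp
  [17,30): 13 bp
  [30,35): 5 bp
  [35,46): 11 bp
  [46,56): 10 bp
  [56,63): 7 bp
  [63,74): 11 bp
  [74,94): 20 bp
  [94,104): 10 bp
  [104,112): 8 bp
  [112,124): 12 bp
  [124,133): 9 bp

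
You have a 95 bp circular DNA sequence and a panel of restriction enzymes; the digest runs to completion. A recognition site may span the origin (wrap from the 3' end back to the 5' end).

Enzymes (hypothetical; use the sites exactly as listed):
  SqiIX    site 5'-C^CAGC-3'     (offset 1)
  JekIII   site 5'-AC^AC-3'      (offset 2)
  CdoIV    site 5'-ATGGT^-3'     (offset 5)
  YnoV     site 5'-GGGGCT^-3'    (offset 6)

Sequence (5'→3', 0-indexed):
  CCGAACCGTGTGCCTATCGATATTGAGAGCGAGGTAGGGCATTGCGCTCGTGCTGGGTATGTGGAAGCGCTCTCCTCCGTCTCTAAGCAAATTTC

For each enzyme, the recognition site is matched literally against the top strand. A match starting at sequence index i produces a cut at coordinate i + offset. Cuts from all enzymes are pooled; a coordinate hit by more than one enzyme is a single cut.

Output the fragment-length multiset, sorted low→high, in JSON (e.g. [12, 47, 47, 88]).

[95]

Per-enzyme occurrences:
  SqiIX (CCAGC, off=1): no sites
  JekIII (ACAC, off=2): no sites
  CdoIV (ATGGT, off=5): no sites
  YnoV (GGGGCT, off=6): no sites

Pooled cuts: ∅

Fragments:
  no cuts → one circular fragment of 95 bp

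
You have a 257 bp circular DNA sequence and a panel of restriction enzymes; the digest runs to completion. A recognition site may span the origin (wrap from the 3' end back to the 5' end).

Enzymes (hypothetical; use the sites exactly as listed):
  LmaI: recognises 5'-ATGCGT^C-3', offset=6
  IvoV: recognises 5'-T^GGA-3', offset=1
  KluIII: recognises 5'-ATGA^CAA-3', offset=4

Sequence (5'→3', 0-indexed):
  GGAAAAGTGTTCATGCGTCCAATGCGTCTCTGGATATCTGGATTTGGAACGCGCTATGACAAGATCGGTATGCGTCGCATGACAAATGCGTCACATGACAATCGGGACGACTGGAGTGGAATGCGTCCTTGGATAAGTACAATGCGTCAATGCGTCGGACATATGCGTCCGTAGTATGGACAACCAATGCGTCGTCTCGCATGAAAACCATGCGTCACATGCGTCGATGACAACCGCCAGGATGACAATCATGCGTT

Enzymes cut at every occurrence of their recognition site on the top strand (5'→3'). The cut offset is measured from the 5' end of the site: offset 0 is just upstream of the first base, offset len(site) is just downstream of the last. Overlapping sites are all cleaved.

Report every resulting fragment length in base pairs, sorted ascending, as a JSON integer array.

[4,4,5,6,6,7,7,8,8,9,9,9,9,9,12,13,14,14,15,15,16,17,18,23]

Site scan:
  LmaI (ATGCGTC, off=6): starts [12, 21, 69, 85, 120, 141, 149, 162, 186, 209, 218] → cuts [18, 27, 75, 91, 126, 147, 155, 168, 192, 215, 224]
  IvoV (TGGA, off=1): starts [30, 38, 44, 111, 116, 129, 176, 256] → cuts [0, 31, 39, 45, 112, 117, 130, 177]
  KluIII (ATGACAA, off=4): starts [55, 78, 94, 226, 241] → cuts [59, 82, 98, 230, 245]

Pooled cuts: [0, 18, 27, 31, 39, 45, 59, 75, 82, 91, 98, 112, 117, 126, 130, 147, 155, 168, 177, 192, 215, 224, 230, 245]

Fragment lengths:
  0→18: 18 bp
  18→27: 9 bp
  27→31: 4 bp
  31→39: 8 bp
  39→45: 6 bp
  45→59: 14 bp
  59→75: 16 bp
  75→82: 7 bp
  82→91: 9 bp
  91→98: 7 bp
  98→112: 14 bp
  112→117: 5 bp
  117→126: 9 bp
  126→130: 4 bp
  130→147: 17 bp
  147→155: 8 bp
  155→168: 13 bp
  168→177: 9 bp
  177→192: 15 bp
  192→215: 23 bp
  215→224: 9 bp
  224→230: 6 bp
  230→245: 15 bp
  245→0 (wrap): 257-245+0 = 12 bp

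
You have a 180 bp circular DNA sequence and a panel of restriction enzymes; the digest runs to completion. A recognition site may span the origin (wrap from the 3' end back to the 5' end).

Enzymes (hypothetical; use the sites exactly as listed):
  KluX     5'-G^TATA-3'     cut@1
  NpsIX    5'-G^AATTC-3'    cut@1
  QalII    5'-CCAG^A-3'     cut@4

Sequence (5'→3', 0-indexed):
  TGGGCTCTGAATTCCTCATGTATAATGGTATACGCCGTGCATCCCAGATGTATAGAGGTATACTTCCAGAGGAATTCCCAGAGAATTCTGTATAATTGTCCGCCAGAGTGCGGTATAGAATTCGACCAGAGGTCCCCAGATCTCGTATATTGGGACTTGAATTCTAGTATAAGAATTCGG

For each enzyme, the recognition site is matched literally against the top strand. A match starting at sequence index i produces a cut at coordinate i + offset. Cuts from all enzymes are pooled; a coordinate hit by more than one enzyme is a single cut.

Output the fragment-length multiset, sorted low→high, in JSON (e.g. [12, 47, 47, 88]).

Site scan:
  KluX (GTATA, off=1): starts [19, 27, 49, 57, 89, 112, 144, 166] → cuts [20, 28, 50, 58, 90, 113, 145, 167]
  NpsIX (GAATTC, off=1): starts [8, 71, 82, 117, 158, 172] → cuts [9, 72, 83, 118, 159, 173]
  QalII (CCAGA, off=4): starts [43, 65, 77, 102, 125, 135] → cuts [47, 69, 81, 106, 129, 139]

All cut coordinates (distinct, sorted): [9, 20, 28, 47, 50, 58, 69, 72, 81, 83, 90, 106, 113, 118, 129, 139, 145, 159, 167, 173]

Fragment lengths:
  9→20: 11 bp
  20→28: 8 bp
  28→47: 19 bp
  47→50: 3 bp
  50→58: 8 bp
  58→69: 11 bp
  69→72: 3 bp
  72→81: 9 bp
  81→83: 2 bp
  83→90: 7 bp
  90→106: 16 bp
  106→113: 7 bp
  113→118: 5 bp
  118→129: 11 bp
  129→139: 10 bp
  139→145: 6 bp
  145→159: 14 bp
  159→167: 8 bp
  167→173: 6 bp
  173→9 (wrap): 180-173+9 = 16 bp

[2,3,3,5,6,6,7,7,8,8,8,9,10,11,11,11,14,16,16,19]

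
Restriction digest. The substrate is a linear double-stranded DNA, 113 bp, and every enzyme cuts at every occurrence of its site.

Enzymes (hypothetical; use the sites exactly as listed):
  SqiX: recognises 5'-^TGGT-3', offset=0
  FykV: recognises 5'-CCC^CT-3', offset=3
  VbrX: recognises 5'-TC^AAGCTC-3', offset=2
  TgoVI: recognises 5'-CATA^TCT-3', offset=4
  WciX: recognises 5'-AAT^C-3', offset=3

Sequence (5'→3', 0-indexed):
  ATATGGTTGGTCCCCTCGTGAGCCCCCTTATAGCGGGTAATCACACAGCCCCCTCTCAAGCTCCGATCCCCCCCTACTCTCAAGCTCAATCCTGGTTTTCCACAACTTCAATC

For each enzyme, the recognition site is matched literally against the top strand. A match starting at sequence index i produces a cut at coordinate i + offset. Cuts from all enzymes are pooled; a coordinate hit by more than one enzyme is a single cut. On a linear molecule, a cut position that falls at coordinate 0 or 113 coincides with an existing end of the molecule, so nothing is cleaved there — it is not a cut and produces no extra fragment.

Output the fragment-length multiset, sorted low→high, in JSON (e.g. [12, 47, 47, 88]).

[1,2,3,4,5,7,8,9,11,12,15,16,20]

Per-enzyme occurrences:
  SqiX (TGGT, off=0): starts [3, 7, 92] → cuts [3, 7, 92]
  FykV (CCCCT, off=3): starts [11, 23, 49, 70] → cuts [14, 26, 52, 73]
  VbrX (TCAAGCTC, off=2): starts [55, 79] → cuts [57, 81]
  TgoVI (CATATCT, off=4): no sites
  WciX (AATC, off=3): starts [38, 87, 109] → cuts [41, 90, 112]

All cut coordinates (distinct, sorted): [3, 7, 14, 26, 41, 52, 57, 73, 81, 90, 92, 112]

Fragment lengths:
  [0,3): 3 bp
  [3,7): 4 bp
  [7,14): 7 bp
  [14,26): 12 bp
  [26,41): 15 bp
  [41,52): 11 bp
  [52,57): 5 bp
  [57,73): 16 bp
  [73,81): 8 bp
  [81,90): 9 bp
  [90,92): 2 bp
  [92,112): 20 bp
  [112,113): 1 bp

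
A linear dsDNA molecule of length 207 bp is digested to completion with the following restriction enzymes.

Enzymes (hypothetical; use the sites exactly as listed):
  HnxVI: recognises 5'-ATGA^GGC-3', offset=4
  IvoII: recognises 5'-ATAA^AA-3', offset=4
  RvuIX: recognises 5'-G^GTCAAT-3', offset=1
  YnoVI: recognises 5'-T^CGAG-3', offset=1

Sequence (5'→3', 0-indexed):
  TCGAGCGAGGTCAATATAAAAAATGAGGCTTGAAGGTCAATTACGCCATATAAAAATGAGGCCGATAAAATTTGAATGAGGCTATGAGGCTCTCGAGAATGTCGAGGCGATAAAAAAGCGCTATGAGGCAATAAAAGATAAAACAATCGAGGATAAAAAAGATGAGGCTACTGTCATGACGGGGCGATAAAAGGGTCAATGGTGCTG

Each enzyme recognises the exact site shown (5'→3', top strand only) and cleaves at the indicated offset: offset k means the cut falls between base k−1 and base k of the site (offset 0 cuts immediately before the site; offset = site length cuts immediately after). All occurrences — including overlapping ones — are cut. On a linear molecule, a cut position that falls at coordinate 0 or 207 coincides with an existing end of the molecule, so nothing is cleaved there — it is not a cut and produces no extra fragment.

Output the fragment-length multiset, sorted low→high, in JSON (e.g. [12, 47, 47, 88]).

Per-enzyme occurrences:
  HnxVI ATGAGGC/4: at [22, 55, 75, 83, 122, 161] ⇒ [26, 59, 79, 87, 126, 165]
  IvoII ATAAAA/4: at [15, 49, 64, 109, 130, 137, 152, 186] ⇒ [19, 53, 68, 113, 134, 141, 156, 190]
  RvuIX GGTCAAT/1: at [8, 34, 193] ⇒ [9, 35, 194]
  YnoVI TCGAG/1: at [0, 92, 101, 146] ⇒ [1, 93, 102, 147]

Pooled cuts: [1, 9, 19, 26, 35, 53, 59, 68, 79, 87, 93, 102, 113, 126, 134, 141, 147, 156, 165, 190, 194]

Fragment lengths:
  [0,1): 1 bp
  [1,9): 8 bp
  [9,19): 10 bp
  [19,26): 7 bp
  [26,35): 9 bp
  [35,53): 18 bp
  [53,59): 6 bp
  [59,68): 9 bp
  [68,79): 11 bp
  [79,87): 8 bp
  [87,93): 6 bp
  [93,102): 9 bp
  [102,113): 11 bp
  [113,126): 13 bp
  [126,134): 8 bp
  [134,141): 7 bp
  [141,147): 6 bp
  [147,156): 9 bp
  [156,165): 9 bp
  [165,190): 25 bp
  [190,194): 4 bp
  [194,207): 13 bp

[1,4,6,6,6,7,7,8,8,8,9,9,9,9,9,10,11,11,13,13,18,25]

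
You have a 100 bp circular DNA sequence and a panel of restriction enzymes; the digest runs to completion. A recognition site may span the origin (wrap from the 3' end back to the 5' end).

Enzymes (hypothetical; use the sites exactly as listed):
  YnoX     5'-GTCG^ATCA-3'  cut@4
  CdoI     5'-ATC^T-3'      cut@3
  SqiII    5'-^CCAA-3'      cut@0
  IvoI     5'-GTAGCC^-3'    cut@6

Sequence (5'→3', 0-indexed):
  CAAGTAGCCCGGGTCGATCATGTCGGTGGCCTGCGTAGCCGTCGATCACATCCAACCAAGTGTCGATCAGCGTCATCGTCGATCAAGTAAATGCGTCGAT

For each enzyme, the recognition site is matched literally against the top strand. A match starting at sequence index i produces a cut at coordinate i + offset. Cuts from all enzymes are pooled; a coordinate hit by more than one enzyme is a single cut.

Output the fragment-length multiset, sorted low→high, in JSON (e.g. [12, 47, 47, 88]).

Per-enzyme occurrences:
  YnoX GTCGATCA/4: at [12, 40, 61, 77, 94] ⇒ [16, 44, 65, 81, 98]
  CdoI (ATCT, off=3): no sites
  SqiII CCAA/0: at [51, 55] ⇒ [51, 55]
  IvoI GTAGCC/6: at [3, 34] ⇒ [9, 40]

All cut coordinates (distinct, sorted): [9, 16, 40, 44, 51, 55, 65, 81, 98]

Fragments:
  9→16: 7 bp
  16→40: 24 bp
  40→44: 4 bp
  44→51: 7 bp
  51→55: 4 bp
  55→65: 10 bp
  65→81: 16 bp
  81→98: 17 bp
  98→9 (wrap): 100-98+9 = 11 bp

[4,4,7,7,10,11,16,17,24]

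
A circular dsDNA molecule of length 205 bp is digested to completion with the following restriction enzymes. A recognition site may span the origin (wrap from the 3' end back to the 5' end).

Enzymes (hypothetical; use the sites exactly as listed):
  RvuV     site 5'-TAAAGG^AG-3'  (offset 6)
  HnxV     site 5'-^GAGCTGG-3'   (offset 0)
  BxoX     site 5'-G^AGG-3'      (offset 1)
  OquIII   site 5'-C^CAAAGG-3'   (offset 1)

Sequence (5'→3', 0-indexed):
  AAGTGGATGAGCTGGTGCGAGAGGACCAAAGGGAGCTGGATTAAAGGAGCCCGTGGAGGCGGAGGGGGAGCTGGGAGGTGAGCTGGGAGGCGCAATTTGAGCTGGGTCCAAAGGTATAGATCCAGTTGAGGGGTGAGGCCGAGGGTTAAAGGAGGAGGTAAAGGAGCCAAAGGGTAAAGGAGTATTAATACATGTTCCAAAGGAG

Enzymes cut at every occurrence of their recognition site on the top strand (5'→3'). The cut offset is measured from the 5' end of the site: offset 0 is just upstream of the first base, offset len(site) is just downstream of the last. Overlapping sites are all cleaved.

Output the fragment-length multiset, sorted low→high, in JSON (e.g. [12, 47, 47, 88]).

Per-enzyme occurrences:
  RvuV (TAAAGGAG, off=6): starts [41, 146, 158, 174] → cuts [47, 152, 164, 180]
  HnxV (GAGCTGG, off=0): starts [8, 32, 67, 79, 98] → cuts [8, 32, 67, 79, 98]
  BxoX (GAGG, off=1): starts [20, 55, 61, 74, 86, 127, 134, 140, 151, 154] → cuts [21, 56, 62, 75, 87, 128, 135, 141, 152, 155]
  OquIII (CCAAAGG, off=1): starts [25, 107, 166, 196] → cuts [26, 108, 167, 197]

All cut coordinates (distinct, sorted): [8, 21, 26, 32, 47, 56, 62, 67, 75, 79, 87, 98, 108, 128, 135, 141, 152, 155, 164, 167, 180, 197]

Fragments:
  8→21: 13 bp
  21→26: 5 bp
  26→32: 6 bp
  32→47: 15 bp
  47→56: 9 bp
  56→62: 6 bp
  62→67: 5 bp
  67→75: 8 bp
  75→79: 4 bp
  79→87: 8 bp
  87→98: 11 bp
  98→108: 10 bp
  108→128: 20 bp
  128→135: 7 bp
  135→141: 6 bp
  141→152: 11 bp
  152→155: 3 bp
  155→164: 9 bp
  164→167: 3 bp
  167→180: 13 bp
  180→197: 17 bp
  197→8 (wrap): 205-197+8 = 16 bp

[3,3,4,5,5,6,6,6,7,8,8,9,9,10,11,11,13,13,15,16,17,20]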